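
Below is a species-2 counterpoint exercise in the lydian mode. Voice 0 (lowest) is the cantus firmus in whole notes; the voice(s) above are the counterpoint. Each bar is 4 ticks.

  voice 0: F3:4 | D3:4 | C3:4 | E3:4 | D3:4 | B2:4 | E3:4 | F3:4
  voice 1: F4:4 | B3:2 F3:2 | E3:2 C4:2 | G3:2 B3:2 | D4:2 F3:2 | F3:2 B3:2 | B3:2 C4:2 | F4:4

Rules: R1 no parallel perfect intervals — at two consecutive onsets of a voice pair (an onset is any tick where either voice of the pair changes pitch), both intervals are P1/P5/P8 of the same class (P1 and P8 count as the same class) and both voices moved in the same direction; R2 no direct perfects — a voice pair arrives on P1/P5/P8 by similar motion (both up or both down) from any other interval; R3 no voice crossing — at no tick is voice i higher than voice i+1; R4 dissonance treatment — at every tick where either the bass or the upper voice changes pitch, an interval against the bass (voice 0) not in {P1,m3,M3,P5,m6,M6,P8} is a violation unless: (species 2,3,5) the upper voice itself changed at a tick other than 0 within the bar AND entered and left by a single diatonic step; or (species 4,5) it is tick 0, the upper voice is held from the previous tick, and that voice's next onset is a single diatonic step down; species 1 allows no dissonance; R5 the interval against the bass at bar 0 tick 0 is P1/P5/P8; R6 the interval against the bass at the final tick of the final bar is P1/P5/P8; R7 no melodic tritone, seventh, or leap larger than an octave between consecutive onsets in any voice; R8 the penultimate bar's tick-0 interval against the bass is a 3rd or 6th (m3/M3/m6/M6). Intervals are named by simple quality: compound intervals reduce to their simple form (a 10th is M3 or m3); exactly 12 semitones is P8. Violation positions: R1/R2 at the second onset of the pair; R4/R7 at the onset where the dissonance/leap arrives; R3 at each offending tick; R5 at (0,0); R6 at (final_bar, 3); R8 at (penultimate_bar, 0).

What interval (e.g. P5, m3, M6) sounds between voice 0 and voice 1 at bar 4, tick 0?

voice 0=D3 voice 1=D4 -> P8

P8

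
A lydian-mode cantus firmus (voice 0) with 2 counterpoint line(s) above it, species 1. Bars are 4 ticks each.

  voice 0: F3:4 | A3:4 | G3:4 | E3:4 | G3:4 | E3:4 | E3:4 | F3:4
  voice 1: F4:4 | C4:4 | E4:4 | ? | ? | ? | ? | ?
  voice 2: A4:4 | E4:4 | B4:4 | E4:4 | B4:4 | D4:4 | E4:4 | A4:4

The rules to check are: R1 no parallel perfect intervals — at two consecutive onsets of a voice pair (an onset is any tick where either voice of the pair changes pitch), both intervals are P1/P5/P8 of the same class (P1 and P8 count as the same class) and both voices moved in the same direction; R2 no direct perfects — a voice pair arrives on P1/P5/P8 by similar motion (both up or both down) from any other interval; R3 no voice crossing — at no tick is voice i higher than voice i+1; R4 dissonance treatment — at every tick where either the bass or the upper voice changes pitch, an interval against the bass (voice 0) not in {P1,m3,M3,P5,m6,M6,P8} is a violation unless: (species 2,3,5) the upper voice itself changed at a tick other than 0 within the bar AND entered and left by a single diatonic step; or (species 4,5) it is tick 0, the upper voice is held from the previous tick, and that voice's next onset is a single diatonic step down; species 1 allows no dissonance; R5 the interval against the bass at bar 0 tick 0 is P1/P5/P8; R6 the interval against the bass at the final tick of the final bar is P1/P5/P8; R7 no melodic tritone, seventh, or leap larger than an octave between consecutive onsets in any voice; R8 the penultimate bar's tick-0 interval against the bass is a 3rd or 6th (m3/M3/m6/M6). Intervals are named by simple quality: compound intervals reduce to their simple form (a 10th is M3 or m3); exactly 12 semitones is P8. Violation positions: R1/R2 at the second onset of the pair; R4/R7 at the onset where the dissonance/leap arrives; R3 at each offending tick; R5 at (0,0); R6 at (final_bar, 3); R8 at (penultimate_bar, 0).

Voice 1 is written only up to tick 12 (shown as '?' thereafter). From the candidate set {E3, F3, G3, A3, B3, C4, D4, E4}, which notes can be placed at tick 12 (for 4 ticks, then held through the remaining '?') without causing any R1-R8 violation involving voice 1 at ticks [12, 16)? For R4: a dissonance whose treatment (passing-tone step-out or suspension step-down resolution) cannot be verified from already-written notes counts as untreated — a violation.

{C4, E4, G3}

E3: violates R2
F3: violates R4,R7
G3: legal
A3: violates R1,R4
B3: violates R2
C4: legal
D4: violates R4
E4: legal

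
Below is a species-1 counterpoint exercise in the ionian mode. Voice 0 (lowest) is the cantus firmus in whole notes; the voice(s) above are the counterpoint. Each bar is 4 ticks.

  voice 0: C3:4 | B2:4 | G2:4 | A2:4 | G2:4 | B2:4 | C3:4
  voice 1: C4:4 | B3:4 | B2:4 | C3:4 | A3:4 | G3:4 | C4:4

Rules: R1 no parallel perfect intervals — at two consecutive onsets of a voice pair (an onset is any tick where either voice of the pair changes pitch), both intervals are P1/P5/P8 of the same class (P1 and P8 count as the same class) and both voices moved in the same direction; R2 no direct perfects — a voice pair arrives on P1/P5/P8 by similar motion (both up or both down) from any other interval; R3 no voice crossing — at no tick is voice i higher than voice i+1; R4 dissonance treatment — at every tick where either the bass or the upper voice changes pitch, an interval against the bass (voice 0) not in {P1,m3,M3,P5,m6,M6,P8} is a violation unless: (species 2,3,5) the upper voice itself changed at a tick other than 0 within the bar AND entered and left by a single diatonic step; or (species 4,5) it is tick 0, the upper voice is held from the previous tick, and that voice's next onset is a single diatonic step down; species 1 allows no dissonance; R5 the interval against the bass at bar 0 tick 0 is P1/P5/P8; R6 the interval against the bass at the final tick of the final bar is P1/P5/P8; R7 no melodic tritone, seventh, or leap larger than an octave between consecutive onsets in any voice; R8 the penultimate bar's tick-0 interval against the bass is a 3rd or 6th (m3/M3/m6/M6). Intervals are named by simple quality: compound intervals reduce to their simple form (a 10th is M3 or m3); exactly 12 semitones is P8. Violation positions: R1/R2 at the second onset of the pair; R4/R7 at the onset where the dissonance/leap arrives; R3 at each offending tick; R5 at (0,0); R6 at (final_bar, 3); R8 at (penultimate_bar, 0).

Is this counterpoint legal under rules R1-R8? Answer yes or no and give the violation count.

No (3 violations)

bar 0: v0=C3 v1=C4 (P8)
bar 1: v0=B2 v1=B3 (P8)
bar 2: v0=G2 v1=B2 (M3)
bar 3: v0=A2 v1=C3 (m3)
bar 4: v0=G2 v1=A3 (M2)
bar 5: v0=B2 v1=G3 (m6)
bar 6: v0=C3 v1=C4 (P8)
  R1 @ bar1.0: C3/C4 P8 -> B2/B3 P8 similar
  R4 @ bar4.0: G2/A3 M2 untreated
  R2 @ bar6.0: B2/G3 m6 -> C3/C4 P8 similar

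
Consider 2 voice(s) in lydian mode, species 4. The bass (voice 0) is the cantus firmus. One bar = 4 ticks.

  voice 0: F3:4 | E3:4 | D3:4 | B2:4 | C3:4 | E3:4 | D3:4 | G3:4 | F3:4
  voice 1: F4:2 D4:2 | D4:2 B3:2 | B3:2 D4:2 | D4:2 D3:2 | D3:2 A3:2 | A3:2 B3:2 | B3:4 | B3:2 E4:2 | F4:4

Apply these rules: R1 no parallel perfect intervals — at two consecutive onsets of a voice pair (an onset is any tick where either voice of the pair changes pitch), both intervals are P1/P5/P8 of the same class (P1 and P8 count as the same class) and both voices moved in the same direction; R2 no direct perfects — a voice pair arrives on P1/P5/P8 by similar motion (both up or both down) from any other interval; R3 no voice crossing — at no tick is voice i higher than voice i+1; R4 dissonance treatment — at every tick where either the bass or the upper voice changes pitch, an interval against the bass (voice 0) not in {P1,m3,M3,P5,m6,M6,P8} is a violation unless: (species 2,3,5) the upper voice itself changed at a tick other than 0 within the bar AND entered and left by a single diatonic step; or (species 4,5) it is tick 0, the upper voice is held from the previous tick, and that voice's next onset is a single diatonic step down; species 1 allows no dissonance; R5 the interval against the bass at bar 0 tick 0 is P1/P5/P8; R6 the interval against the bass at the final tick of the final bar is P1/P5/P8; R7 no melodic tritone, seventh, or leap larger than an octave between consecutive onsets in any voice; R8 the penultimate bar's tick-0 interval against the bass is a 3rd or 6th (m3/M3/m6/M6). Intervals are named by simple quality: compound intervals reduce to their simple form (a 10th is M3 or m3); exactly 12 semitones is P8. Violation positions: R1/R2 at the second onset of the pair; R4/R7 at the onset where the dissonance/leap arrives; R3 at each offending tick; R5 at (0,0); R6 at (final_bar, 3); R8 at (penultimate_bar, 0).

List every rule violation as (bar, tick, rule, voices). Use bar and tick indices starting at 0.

(1, 0, R4, (0, 1))
(4, 0, R4, (0, 1))
(5, 0, R4, (0, 1))

bar 0: v0=F3 v1=F4 downbeat P8
bar 1: v0=E3 v1=D4 downbeat m7
bar 2: v0=D3 v1=B3 downbeat M6
bar 3: v0=B2 v1=D4 downbeat m3
bar 4: v0=C3 v1=D3 downbeat M2
bar 5: v0=E3 v1=A3 downbeat P4
bar 6: v0=D3 v1=B3 downbeat M6
bar 7: v0=G3 v1=B3 downbeat M3
bar 8: v0=F3 v1=F4 downbeat P8
  -> R4 @ bar 1 tick 0 v(0, 1): E3/D4 m7 untreated
  -> R4 @ bar 4 tick 0 v(0, 1): C3/D3 M2 untreated
  -> R4 @ bar 5 tick 0 v(0, 1): E3/A3 P4 untreated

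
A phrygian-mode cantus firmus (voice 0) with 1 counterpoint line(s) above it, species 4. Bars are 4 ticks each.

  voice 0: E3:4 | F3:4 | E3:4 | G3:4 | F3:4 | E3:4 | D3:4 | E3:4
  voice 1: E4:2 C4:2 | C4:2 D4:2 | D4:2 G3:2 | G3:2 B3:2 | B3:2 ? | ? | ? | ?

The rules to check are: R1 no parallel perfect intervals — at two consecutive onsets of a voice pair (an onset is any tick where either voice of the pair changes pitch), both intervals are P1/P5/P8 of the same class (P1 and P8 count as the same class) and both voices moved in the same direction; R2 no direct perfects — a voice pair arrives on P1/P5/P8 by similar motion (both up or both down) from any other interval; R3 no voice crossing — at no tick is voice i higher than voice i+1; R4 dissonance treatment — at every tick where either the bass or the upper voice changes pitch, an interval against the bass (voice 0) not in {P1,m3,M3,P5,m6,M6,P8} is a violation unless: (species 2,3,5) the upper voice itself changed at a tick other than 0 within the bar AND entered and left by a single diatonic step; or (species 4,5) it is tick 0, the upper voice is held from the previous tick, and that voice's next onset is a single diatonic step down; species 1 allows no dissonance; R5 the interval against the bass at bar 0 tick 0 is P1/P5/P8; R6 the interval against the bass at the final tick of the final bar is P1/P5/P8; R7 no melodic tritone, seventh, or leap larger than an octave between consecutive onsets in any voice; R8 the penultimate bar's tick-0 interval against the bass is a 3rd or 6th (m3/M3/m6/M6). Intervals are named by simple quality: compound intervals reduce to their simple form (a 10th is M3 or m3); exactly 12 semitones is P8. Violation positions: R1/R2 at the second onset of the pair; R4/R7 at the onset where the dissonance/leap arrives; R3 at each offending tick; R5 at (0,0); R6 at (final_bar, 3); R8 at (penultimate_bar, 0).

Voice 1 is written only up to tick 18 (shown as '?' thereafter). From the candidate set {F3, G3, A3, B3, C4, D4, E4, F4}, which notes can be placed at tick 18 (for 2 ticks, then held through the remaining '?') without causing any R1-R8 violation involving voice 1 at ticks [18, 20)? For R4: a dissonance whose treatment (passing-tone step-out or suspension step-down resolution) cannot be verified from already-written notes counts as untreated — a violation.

{A3, B3, C4, D4}

F3: violates R7
G3: violates R4
A3: legal
B3: legal
C4: legal
D4: legal
E4: violates R4
F4: violates R7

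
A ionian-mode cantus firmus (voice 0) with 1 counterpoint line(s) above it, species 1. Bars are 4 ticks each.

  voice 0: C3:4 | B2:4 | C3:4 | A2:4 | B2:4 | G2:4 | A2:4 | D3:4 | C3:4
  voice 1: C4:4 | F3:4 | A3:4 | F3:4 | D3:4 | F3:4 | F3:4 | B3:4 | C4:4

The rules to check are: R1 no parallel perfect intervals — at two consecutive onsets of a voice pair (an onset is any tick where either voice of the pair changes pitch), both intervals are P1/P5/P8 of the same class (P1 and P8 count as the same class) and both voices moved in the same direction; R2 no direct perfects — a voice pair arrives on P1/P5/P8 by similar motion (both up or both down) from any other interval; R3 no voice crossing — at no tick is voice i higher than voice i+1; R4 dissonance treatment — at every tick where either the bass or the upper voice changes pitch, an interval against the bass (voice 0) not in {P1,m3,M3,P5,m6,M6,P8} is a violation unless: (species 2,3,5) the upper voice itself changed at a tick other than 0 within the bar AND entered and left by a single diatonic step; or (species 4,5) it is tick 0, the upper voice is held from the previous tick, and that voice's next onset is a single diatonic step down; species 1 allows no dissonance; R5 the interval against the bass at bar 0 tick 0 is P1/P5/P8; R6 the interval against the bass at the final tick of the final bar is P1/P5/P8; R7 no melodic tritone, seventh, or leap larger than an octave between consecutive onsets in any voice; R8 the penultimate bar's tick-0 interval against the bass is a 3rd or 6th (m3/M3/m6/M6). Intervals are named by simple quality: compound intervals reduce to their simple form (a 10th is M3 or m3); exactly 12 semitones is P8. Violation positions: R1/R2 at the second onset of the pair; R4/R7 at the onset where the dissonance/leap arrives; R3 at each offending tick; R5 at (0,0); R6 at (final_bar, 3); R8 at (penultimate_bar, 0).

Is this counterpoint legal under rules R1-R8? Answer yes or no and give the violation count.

No (3 violations)

bar 0: v0=C3 v1=C4 (P8)
bar 1: v0=B2 v1=F3 (TT)
bar 2: v0=C3 v1=A3 (M6)
bar 3: v0=A2 v1=F3 (m6)
bar 4: v0=B2 v1=D3 (m3)
bar 5: v0=G2 v1=F3 (m7)
bar 6: v0=A2 v1=F3 (m6)
bar 7: v0=D3 v1=B3 (M6)
bar 8: v0=C3 v1=C4 (P8)
  R4 @ bar1.0: B2/F3 TT untreated
  R4 @ bar5.0: G2/F3 m7 untreated
  R7 @ bar7.0: F3->B3 leap 6st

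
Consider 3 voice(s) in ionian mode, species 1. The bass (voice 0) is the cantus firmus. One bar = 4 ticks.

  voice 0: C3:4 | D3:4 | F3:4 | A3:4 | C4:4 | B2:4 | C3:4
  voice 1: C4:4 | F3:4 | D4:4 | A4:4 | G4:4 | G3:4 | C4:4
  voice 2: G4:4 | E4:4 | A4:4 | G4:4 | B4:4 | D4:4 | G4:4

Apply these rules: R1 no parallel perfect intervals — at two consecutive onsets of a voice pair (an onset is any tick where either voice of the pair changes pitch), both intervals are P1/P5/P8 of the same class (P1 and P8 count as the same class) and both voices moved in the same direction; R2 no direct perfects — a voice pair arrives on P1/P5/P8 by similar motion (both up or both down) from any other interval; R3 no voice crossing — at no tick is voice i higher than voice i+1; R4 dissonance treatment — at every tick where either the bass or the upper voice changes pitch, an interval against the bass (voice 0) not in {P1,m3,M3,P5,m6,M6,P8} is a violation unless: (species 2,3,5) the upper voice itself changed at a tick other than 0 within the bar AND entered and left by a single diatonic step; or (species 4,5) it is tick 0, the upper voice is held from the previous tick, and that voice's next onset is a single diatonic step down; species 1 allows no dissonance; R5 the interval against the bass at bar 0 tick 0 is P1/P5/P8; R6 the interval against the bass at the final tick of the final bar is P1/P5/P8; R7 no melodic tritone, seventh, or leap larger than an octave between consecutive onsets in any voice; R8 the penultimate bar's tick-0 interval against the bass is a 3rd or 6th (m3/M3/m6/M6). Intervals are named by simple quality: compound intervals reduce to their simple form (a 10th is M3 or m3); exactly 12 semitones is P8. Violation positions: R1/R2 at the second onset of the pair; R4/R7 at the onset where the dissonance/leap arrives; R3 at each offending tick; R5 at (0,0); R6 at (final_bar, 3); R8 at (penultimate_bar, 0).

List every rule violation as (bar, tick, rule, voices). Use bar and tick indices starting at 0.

(1, 0, R4, (0, 2))
(2, 0, R2, (1, 2))
(3, 0, R2, (0, 1))
(3, 0, R3, (1, 2))
(3, 0, R4, (0, 2))
(3, 1, R3, (1, 2))
(3, 2, R3, (1, 2))
(3, 3, R3, (1, 2))
(4, 0, R4, (0, 2))
(5, 0, R2, (1, 2))
(5, 0, R7, (0,))
(6, 0, R1, (1, 2))
(6, 0, R2, (0, 1))
(6, 0, R2, (0, 2))

bar 0: v0=C3 v1=C4 v2=G4 downbeat P5
bar 1: v0=D3 v1=F3 v2=E4 downbeat M2
bar 2: v0=F3 v1=D4 v2=A4 downbeat M3
bar 3: v0=A3 v1=A4 v2=G4 downbeat m7
bar 4: v0=C4 v1=G4 v2=B4 downbeat M7
bar 5: v0=B2 v1=G3 v2=D4 downbeat m3
bar 6: v0=C3 v1=C4 v2=G4 downbeat P5
  -> R4 @ bar 1 tick 0 v(0, 2): D3/E4 M2 untreated
  -> R2 @ bar 2 tick 0 v(1, 2): F3/E4 M7 -> D4/A4 P5 similar
  -> R2 @ bar 3 tick 0 v(0, 1): F3/D4 M6 -> A3/A4 P8 similar
  -> R3 @ bar 3 tick 0 v(1, 2): A4 above G4
  -> R4 @ bar 3 tick 0 v(0, 2): A3/G4 m7 untreated
  -> R3 @ bar 3 tick 1 v(1, 2): A4 above G4
  -> R3 @ bar 3 tick 2 v(1, 2): A4 above G4
  -> R3 @ bar 3 tick 3 v(1, 2): A4 above G4
  -> R4 @ bar 4 tick 0 v(0, 2): C4/B4 M7 untreated
  -> R2 @ bar 5 tick 0 v(1, 2): G4/B4 M3 -> G3/D4 P5 similar
  -> R7 @ bar 5 tick 0 v(0,): C4->B2 leap 13st
  -> R1 @ bar 6 tick 0 v(1, 2): G3/D4 P5 -> C4/G4 P5 similar
  -> R2 @ bar 6 tick 0 v(0, 1): B2/G3 m6 -> C3/C4 P8 similar
  -> R2 @ bar 6 tick 0 v(0, 2): B2/D4 m3 -> C3/G4 P5 similar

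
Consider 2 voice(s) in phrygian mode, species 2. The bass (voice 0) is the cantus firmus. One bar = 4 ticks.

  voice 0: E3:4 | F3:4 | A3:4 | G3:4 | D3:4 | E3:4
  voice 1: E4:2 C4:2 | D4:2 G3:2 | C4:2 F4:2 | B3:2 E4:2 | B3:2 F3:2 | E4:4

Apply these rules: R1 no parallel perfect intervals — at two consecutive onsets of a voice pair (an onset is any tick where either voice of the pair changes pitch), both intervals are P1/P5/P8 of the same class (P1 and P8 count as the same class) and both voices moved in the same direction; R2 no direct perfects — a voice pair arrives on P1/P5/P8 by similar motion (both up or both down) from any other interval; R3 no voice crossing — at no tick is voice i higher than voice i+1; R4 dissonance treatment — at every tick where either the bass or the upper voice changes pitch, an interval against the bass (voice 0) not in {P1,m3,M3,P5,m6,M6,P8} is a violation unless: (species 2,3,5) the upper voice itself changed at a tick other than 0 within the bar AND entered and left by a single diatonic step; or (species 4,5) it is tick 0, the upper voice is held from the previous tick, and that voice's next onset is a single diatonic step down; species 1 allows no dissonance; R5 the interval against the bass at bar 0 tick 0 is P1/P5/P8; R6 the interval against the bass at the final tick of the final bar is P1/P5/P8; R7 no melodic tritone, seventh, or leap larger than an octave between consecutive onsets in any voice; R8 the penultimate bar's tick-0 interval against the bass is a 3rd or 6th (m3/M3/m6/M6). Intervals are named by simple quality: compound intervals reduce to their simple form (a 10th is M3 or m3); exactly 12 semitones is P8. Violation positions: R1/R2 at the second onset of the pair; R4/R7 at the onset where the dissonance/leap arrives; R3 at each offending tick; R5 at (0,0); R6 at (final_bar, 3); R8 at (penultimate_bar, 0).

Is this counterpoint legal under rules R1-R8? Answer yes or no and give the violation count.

bar 0: v0=E3 v1=E4 (P8)
bar 1: v0=F3 v1=D4 (M6)
bar 2: v0=A3 v1=C4 (m3)
bar 3: v0=G3 v1=B3 (M3)
bar 4: v0=D3 v1=B3 (M6)
bar 5: v0=E3 v1=E4 (P8)
  R4 @ bar1.2: F3/G3 M2 untreated
  R7 @ bar3.0: F4->B3 leap 6st
  R7 @ bar4.2: B3->F3 leap 6st
  R2 @ bar5.0: D3/F3 m3 -> E3/E4 P8 similar
  R7 @ bar5.0: F3->E4 leap 11st

No (5 violations)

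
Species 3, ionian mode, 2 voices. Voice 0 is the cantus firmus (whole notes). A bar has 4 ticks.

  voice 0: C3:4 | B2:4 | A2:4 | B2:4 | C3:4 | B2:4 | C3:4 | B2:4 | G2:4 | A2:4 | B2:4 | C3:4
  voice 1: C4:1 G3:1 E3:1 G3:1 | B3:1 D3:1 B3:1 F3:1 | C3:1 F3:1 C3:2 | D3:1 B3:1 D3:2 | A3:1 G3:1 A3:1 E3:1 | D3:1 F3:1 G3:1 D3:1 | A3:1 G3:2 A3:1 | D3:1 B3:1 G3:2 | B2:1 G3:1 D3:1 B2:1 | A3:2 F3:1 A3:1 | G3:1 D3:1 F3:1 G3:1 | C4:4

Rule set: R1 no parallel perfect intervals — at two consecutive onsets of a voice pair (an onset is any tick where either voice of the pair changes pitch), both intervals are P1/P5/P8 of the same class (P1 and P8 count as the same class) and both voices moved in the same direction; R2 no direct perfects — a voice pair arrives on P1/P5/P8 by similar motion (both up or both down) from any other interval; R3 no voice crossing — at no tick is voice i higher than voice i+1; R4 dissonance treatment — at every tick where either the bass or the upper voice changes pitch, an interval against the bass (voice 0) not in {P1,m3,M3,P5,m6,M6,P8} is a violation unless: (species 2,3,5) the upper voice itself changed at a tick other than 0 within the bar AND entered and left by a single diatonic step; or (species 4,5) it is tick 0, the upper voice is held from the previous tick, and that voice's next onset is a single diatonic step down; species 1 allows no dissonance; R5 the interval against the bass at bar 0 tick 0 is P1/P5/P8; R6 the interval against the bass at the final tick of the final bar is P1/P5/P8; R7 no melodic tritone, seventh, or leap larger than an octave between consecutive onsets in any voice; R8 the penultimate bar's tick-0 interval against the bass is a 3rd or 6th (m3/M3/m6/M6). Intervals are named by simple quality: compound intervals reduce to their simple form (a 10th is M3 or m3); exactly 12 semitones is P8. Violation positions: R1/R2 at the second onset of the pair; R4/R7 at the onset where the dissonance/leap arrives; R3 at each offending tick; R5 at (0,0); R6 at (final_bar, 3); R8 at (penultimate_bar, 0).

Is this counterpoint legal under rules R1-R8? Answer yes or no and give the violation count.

No (7 violations)

bar 0: v0=C3 v1=C4 (P8)
bar 1: v0=B2 v1=B3 (P8)
bar 2: v0=A2 v1=C3 (m3)
bar 3: v0=B2 v1=D3 (m3)
bar 4: v0=C3 v1=A3 (M6)
bar 5: v0=B2 v1=D3 (m3)
bar 6: v0=C3 v1=A3 (M6)
bar 7: v0=B2 v1=D3 (m3)
bar 8: v0=G2 v1=B2 (M3)
bar 9: v0=A2 v1=A3 (P8)
bar 10: v0=B2 v1=G3 (m6)
bar 11: v0=C3 v1=C4 (P8)
  R4 @ bar1.3: B2/F3 TT untreated
  R7 @ bar1.3: B3->F3 leap 6st
  R4 @ bar5.1: B2/F3 TT untreated
  R2 @ bar9.0: G2/B2 M3 -> A2/A3 P8 similar
  R7 @ bar9.0: B2->A3 leap 10st
  R4 @ bar10.2: B2/F3 TT untreated
  R2 @ bar11.0: B2/G3 m6 -> C3/C4 P8 similar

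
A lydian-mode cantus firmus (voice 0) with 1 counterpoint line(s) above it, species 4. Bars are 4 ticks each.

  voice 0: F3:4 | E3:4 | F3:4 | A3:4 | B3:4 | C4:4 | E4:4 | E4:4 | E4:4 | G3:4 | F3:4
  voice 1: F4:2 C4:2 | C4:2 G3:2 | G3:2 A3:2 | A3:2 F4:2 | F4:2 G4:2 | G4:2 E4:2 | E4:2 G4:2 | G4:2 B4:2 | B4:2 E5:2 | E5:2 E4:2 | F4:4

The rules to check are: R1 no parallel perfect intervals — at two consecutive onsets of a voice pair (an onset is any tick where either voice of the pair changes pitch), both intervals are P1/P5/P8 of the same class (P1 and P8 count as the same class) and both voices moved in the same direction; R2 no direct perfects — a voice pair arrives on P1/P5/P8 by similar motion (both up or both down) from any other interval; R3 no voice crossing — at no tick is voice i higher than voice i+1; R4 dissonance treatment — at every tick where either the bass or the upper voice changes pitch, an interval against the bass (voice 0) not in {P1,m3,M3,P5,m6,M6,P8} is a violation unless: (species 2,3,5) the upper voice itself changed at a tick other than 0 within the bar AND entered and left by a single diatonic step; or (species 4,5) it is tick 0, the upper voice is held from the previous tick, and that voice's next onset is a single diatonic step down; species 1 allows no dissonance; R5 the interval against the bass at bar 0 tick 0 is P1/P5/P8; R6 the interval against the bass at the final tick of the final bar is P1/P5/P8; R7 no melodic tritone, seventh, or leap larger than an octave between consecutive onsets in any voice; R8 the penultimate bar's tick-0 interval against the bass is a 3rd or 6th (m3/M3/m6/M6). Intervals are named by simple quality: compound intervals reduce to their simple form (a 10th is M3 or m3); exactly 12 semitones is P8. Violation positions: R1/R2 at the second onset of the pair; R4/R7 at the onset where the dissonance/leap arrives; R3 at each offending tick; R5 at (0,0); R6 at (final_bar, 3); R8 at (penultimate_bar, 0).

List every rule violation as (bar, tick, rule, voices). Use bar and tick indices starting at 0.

(2, 0, R4, (0, 1))
(4, 0, R4, (0, 1))

bar 0: v0=F3 v1=F4 downbeat P8
bar 1: v0=E3 v1=C4 downbeat m6
bar 2: v0=F3 v1=G3 downbeat M2
bar 3: v0=A3 v1=A3 downbeat P1
bar 4: v0=B3 v1=F4 downbeat TT
bar 5: v0=C4 v1=G4 downbeat P5
bar 6: v0=E4 v1=E4 downbeat P1
bar 7: v0=E4 v1=G4 downbeat m3
bar 8: v0=E4 v1=B4 downbeat P5
bar 9: v0=G3 v1=E5 downbeat M6
bar 10: v0=F3 v1=F4 downbeat P8
  -> R4 @ bar 2 tick 0 v(0, 1): F3/G3 M2 untreated
  -> R4 @ bar 4 tick 0 v(0, 1): B3/F4 TT untreated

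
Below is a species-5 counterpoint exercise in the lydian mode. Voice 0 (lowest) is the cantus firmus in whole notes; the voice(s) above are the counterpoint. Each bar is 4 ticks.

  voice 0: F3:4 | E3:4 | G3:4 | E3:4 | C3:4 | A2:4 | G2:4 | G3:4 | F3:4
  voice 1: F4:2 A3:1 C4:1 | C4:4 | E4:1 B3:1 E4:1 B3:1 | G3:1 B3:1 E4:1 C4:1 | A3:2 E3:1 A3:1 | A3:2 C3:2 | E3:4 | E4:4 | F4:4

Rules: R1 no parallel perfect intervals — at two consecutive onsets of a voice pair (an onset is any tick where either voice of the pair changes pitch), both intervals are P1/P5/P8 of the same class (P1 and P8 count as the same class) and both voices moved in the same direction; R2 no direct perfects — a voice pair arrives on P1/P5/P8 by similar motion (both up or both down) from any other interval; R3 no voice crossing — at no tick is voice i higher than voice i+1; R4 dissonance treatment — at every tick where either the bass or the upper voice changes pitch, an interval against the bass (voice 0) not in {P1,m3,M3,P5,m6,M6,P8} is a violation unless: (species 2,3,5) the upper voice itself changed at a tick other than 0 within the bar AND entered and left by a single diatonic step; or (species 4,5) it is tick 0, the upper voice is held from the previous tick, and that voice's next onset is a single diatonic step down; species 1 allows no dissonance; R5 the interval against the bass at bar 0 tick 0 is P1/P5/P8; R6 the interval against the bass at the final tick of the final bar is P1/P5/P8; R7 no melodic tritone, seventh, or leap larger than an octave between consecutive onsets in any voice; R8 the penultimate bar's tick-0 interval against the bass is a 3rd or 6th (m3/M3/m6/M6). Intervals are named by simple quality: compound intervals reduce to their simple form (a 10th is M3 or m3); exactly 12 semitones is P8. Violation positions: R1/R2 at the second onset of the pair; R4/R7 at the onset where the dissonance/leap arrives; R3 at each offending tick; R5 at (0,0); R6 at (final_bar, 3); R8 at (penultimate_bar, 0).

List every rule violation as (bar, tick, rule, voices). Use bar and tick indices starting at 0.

No violations across 9 bars (F3..F3 vs F4..F4).

bar 0: v0=F3 v1=F4 downbeat P8
bar 1: v0=E3 v1=C4 downbeat m6
bar 2: v0=G3 v1=E4 downbeat M6
bar 3: v0=E3 v1=G3 downbeat m3
bar 4: v0=C3 v1=A3 downbeat M6
bar 5: v0=A2 v1=A3 downbeat P8
bar 6: v0=G2 v1=E3 downbeat M6
bar 7: v0=G3 v1=E4 downbeat M6
bar 8: v0=F3 v1=F4 downbeat P8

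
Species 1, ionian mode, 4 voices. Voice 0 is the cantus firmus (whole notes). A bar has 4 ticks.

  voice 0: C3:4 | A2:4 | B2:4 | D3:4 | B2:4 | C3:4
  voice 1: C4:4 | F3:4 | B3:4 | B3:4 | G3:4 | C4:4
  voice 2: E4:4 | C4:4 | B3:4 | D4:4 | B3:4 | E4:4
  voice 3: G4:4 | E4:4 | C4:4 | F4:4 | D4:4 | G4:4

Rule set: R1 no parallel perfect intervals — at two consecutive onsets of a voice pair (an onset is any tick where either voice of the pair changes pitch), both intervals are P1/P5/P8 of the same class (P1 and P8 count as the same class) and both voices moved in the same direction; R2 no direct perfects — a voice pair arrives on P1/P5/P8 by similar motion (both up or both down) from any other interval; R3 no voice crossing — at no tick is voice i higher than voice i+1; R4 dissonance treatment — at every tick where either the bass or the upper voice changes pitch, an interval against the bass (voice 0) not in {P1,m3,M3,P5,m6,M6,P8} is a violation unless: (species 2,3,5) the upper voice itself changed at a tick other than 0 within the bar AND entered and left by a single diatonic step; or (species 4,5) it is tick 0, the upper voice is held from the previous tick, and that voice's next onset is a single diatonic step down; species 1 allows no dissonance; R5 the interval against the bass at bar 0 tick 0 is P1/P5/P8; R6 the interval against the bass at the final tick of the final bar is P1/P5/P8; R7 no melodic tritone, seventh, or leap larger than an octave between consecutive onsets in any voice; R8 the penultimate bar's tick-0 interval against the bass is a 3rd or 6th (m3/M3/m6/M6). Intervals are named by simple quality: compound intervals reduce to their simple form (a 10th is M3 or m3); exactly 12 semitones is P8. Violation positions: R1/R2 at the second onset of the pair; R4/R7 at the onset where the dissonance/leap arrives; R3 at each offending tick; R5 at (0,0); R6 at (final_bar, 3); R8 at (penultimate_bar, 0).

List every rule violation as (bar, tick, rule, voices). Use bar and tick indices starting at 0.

(0, 0, R5, (0, 2))
(1, 0, R1, (0, 3))
(1, 0, R2, (1, 2))
(2, 0, R2, (0, 1))
(2, 0, R4, (0, 3))
(2, 0, R7, (1,))
(3, 0, R1, (0, 2))
(4, 0, R1, (0, 2))
(4, 0, R2, (1, 3))
(4, 0, R8, (0, 2))
(5, 0, R1, (1, 3))
(5, 0, R2, (0, 1))
(5, 0, R2, (0, 3))
(5, 3, R6, (0, 2))

bar 0: v0=C3 v1=C4 v2=E4 v3=G4 downbeat P5
bar 1: v0=A2 v1=F3 v2=C4 v3=E4 downbeat P5
bar 2: v0=B2 v1=B3 v2=B3 v3=C4 downbeat m2
bar 3: v0=D3 v1=B3 v2=D4 v3=F4 downbeat m3
bar 4: v0=B2 v1=G3 v2=B3 v3=D4 downbeat m3
bar 5: v0=C3 v1=C4 v2=E4 v3=G4 downbeat P5
  -> R5 @ bar 0 tick 0 v(0, 2): opens on M3
  -> R1 @ bar 1 tick 0 v(0, 3): C3/G4 P5 -> A2/E4 P5 similar
  -> R2 @ bar 1 tick 0 v(1, 2): C4/E4 M3 -> F3/C4 P5 similar
  -> R2 @ bar 2 tick 0 v(0, 1): A2/F3 m6 -> B2/B3 P8 similar
  -> R4 @ bar 2 tick 0 v(0, 3): B2/C4 m2 untreated
  -> R7 @ bar 2 tick 0 v(1,): F3->B3 leap 6st
  -> R1 @ bar 3 tick 0 v(0, 2): B2/B3 P8 -> D3/D4 P8 similar
  -> R1 @ bar 4 tick 0 v(0, 2): D3/D4 P8 -> B2/B3 P8 similar
  -> R2 @ bar 4 tick 0 v(1, 3): B3/F4 TT -> G3/D4 P5 similar
  -> R8 @ bar 4 tick 0 v(0, 2): penult P8 not 3rd/6th
  -> R1 @ bar 5 tick 0 v(1, 3): G3/D4 P5 -> C4/G4 P5 similar
  -> R2 @ bar 5 tick 0 v(0, 1): B2/G3 m6 -> C3/C4 P8 similar
  -> R2 @ bar 5 tick 0 v(0, 3): B2/D4 m3 -> C3/G4 P5 similar
  -> R6 @ bar 5 tick 3 v(0, 2): closes on M3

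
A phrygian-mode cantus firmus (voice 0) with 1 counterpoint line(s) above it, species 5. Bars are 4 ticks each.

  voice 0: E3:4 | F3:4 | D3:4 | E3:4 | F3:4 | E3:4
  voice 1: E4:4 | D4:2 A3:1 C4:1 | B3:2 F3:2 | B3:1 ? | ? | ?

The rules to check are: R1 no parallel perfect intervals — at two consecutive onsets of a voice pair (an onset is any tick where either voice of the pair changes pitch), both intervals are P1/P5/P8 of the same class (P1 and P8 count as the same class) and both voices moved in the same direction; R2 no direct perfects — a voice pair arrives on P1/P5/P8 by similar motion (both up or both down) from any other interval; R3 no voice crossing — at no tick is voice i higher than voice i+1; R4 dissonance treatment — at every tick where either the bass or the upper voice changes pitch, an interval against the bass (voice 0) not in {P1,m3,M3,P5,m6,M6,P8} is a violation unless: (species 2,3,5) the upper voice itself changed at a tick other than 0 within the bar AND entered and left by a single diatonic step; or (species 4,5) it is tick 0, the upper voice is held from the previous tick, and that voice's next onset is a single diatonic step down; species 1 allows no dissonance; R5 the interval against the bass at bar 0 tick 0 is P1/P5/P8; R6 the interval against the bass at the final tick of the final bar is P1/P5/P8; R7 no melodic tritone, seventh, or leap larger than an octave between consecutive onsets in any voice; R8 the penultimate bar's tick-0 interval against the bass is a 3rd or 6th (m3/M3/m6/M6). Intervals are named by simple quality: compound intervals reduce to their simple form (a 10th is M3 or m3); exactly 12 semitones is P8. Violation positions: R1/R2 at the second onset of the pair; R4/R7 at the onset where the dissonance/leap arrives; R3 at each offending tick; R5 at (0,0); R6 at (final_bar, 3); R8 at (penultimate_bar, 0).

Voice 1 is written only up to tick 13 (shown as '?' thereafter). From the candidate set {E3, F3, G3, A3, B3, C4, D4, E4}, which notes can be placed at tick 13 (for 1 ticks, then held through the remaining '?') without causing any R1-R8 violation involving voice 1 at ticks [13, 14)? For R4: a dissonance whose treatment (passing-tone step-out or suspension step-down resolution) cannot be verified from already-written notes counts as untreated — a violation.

E3: legal
F3: violates R4,R7
G3: legal
A3: violates R4
B3: legal
C4: legal
D4: violates R4
E4: legal

{B3, C4, E3, E4, G3}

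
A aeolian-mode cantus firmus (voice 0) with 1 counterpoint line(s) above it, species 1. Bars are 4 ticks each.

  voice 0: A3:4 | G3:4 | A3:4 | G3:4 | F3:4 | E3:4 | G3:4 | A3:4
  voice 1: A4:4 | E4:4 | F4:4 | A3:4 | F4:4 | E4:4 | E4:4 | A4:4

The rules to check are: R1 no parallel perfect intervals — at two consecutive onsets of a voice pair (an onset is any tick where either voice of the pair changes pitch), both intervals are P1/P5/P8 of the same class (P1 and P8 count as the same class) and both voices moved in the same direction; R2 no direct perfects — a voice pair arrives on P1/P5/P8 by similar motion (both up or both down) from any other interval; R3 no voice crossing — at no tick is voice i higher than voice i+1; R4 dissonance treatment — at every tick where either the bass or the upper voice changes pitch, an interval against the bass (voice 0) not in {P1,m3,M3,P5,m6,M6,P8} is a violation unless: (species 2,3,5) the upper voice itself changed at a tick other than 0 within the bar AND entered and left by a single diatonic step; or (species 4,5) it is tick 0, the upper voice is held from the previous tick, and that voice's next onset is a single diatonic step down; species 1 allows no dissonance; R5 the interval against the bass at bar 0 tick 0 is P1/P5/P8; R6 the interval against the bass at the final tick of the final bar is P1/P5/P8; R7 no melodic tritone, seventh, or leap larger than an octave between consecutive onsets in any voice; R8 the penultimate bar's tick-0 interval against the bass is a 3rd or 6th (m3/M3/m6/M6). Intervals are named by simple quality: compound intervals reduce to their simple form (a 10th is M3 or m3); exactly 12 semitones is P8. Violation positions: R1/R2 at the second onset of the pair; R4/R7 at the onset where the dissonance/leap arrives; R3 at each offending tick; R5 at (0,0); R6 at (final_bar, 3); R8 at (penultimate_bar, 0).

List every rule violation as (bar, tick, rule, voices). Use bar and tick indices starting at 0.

(3, 0, R4, (0, 1))
(5, 0, R1, (0, 1))
(7, 0, R2, (0, 1))

bar 0: v0=A3 v1=A4 downbeat P8
bar 1: v0=G3 v1=E4 downbeat M6
bar 2: v0=A3 v1=F4 downbeat m6
bar 3: v0=G3 v1=A3 downbeat M2
bar 4: v0=F3 v1=F4 downbeat P8
bar 5: v0=E3 v1=E4 downbeat P8
bar 6: v0=G3 v1=E4 downbeat M6
bar 7: v0=A3 v1=A4 downbeat P8
  -> R4 @ bar 3 tick 0 v(0, 1): G3/A3 M2 untreated
  -> R1 @ bar 5 tick 0 v(0, 1): F3/F4 P8 -> E3/E4 P8 similar
  -> R2 @ bar 7 tick 0 v(0, 1): G3/E4 M6 -> A3/A4 P8 similar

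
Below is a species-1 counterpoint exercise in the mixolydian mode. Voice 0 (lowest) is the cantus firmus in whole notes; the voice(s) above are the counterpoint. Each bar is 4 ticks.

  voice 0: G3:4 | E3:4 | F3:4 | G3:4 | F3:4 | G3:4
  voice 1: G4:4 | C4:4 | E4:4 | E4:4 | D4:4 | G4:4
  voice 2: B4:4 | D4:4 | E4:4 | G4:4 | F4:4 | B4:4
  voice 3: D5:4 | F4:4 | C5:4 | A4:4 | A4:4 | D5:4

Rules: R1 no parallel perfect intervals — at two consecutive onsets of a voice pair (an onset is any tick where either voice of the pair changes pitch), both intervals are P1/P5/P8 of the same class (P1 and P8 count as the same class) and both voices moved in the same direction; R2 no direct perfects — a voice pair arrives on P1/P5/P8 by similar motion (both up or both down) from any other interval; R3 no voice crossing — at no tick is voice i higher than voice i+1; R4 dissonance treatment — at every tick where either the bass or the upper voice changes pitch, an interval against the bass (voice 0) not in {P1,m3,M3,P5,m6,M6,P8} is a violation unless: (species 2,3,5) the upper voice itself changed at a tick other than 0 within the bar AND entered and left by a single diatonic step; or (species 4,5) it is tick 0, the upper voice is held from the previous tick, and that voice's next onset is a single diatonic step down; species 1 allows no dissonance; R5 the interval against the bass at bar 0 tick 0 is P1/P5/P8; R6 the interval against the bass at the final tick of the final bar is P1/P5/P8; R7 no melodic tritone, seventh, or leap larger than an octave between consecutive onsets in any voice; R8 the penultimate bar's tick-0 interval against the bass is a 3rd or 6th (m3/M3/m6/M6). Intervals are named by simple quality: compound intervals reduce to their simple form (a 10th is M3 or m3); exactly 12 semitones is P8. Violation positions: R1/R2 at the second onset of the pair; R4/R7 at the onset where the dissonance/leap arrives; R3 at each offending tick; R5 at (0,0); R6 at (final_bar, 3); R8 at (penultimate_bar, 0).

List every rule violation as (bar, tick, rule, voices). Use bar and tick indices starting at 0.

(0, 0, R5, (0, 2))
(1, 0, R4, (0, 2))
(1, 0, R4, (0, 3))
(2, 0, R2, (0, 3))
(2, 0, R2, (1, 2))
(2, 0, R4, (0, 1))
(2, 0, R4, (0, 2))
(3, 0, R2, (0, 2))
(3, 0, R4, (0, 3))
(4, 0, R1, (0, 2))
(4, 0, R8, (0, 2))
(5, 0, R1, (1, 3))
(5, 0, R2, (0, 1))
(5, 0, R2, (0, 3))
(5, 0, R7, (2,))
(5, 3, R6, (0, 2))

bar 0: v0=G3 v1=G4 v2=B4 v3=D5 downbeat P5
bar 1: v0=E3 v1=C4 v2=D4 v3=F4 downbeat m2
bar 2: v0=F3 v1=E4 v2=E4 v3=C5 downbeat P5
bar 3: v0=G3 v1=E4 v2=G4 v3=A4 downbeat M2
bar 4: v0=F3 v1=D4 v2=F4 v3=A4 downbeat M3
bar 5: v0=G3 v1=G4 v2=B4 v3=D5 downbeat P5
  -> R5 @ bar 0 tick 0 v(0, 2): opens on M3
  -> R4 @ bar 1 tick 0 v(0, 2): E3/D4 m7 untreated
  -> R4 @ bar 1 tick 0 v(0, 3): E3/F4 m2 untreated
  -> R2 @ bar 2 tick 0 v(0, 3): E3/F4 m2 -> F3/C5 P5 similar
  -> R2 @ bar 2 tick 0 v(1, 2): C4/D4 M2 -> E4/E4 P1 similar
  -> R4 @ bar 2 tick 0 v(0, 1): F3/E4 M7 untreated
  -> R4 @ bar 2 tick 0 v(0, 2): F3/E4 M7 untreated
  -> R2 @ bar 3 tick 0 v(0, 2): F3/E4 M7 -> G3/G4 P8 similar
  -> R4 @ bar 3 tick 0 v(0, 3): G3/A4 M2 untreated
  -> R1 @ bar 4 tick 0 v(0, 2): G3/G4 P8 -> F3/F4 P8 similar
  -> R8 @ bar 4 tick 0 v(0, 2): penult P8 not 3rd/6th
  -> R1 @ bar 5 tick 0 v(1, 3): D4/A4 P5 -> G4/D5 P5 similar
  -> R2 @ bar 5 tick 0 v(0, 1): F3/D4 M6 -> G3/G4 P8 similar
  -> R2 @ bar 5 tick 0 v(0, 3): F3/A4 M3 -> G3/D5 P5 similar
  -> R7 @ bar 5 tick 0 v(2,): F4->B4 leap 6st
  -> R6 @ bar 5 tick 3 v(0, 2): closes on M3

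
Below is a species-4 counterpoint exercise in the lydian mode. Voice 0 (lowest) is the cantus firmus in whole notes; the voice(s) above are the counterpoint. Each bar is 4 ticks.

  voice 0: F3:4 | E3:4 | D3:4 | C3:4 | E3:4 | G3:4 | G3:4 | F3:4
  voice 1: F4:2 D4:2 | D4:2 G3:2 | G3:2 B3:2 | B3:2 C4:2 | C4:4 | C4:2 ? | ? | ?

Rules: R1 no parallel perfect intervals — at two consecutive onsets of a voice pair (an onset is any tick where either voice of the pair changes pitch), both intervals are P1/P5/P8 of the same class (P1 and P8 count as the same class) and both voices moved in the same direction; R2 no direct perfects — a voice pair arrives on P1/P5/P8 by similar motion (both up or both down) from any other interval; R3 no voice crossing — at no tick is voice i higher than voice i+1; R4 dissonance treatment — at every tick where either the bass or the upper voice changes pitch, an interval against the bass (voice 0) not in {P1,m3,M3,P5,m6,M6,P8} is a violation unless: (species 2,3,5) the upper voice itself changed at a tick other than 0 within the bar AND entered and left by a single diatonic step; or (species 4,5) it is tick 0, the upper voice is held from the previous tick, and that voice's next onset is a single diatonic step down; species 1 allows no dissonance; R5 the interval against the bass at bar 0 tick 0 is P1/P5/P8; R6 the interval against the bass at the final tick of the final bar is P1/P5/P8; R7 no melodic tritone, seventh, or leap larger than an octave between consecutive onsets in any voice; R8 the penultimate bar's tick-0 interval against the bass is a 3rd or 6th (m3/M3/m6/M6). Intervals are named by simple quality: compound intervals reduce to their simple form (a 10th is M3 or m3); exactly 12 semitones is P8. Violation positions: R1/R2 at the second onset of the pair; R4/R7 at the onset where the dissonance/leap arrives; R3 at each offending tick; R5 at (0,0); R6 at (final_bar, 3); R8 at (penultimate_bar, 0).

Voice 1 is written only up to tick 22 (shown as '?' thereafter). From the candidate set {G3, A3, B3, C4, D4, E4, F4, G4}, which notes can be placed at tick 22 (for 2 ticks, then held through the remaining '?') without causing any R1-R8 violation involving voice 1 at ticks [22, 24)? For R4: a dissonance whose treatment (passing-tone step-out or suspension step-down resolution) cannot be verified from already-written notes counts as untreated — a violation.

G3: legal
A3: violates R4
B3: legal
C4: legal
D4: legal
E4: legal
F4: violates R4
G4: legal

{B3, C4, D4, E4, G3, G4}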